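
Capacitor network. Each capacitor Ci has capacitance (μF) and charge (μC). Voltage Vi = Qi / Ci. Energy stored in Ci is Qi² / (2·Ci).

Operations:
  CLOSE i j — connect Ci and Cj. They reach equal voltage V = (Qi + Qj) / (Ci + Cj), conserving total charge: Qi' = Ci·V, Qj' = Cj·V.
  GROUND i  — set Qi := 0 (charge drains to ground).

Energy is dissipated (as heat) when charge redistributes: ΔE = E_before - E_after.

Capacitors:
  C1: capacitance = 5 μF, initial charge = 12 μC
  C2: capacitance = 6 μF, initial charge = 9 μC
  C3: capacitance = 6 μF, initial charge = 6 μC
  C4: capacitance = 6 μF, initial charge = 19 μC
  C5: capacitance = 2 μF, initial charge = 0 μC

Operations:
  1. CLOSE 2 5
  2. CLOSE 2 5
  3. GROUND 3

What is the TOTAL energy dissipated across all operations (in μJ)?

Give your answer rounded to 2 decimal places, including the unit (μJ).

Answer: 4.69 μJ

Derivation:
Initial: C1(5μF, Q=12μC, V=2.40V), C2(6μF, Q=9μC, V=1.50V), C3(6μF, Q=6μC, V=1.00V), C4(6μF, Q=19μC, V=3.17V), C5(2μF, Q=0μC, V=0.00V)
Op 1: CLOSE 2-5: Q_total=9.00, C_total=8.00, V=1.12; Q2=6.75, Q5=2.25; dissipated=1.688
Op 2: CLOSE 2-5: Q_total=9.00, C_total=8.00, V=1.12; Q2=6.75, Q5=2.25; dissipated=0.000
Op 3: GROUND 3: Q3=0; energy lost=3.000
Total dissipated: 4.688 μJ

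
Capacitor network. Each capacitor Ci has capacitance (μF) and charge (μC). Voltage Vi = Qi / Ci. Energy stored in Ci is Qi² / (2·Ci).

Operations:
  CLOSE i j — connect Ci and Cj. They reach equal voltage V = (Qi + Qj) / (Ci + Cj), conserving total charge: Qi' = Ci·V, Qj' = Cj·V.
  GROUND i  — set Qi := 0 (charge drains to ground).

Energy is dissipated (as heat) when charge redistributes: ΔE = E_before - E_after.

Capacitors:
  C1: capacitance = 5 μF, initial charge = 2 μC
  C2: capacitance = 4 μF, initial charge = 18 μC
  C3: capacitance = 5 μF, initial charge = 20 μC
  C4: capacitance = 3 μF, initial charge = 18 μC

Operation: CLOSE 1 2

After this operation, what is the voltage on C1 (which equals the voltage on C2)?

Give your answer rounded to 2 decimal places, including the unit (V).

Initial: C1(5μF, Q=2μC, V=0.40V), C2(4μF, Q=18μC, V=4.50V), C3(5μF, Q=20μC, V=4.00V), C4(3μF, Q=18μC, V=6.00V)
Op 1: CLOSE 1-2: Q_total=20.00, C_total=9.00, V=2.22; Q1=11.11, Q2=8.89; dissipated=18.678

Answer: 2.22 V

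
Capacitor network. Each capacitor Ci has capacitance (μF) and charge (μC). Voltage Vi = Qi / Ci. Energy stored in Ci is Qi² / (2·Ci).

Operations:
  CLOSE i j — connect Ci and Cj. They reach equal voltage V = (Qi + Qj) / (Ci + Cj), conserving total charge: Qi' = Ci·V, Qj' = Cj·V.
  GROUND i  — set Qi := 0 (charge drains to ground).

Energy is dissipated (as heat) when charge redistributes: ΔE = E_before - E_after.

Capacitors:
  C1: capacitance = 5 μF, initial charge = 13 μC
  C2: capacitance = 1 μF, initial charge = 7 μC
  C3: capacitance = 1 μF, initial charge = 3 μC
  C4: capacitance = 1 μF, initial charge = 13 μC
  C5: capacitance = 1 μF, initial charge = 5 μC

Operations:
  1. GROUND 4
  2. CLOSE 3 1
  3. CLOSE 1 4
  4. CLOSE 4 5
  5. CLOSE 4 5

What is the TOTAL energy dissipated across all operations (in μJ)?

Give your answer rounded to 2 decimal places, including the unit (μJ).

Initial: C1(5μF, Q=13μC, V=2.60V), C2(1μF, Q=7μC, V=7.00V), C3(1μF, Q=3μC, V=3.00V), C4(1μF, Q=13μC, V=13.00V), C5(1μF, Q=5μC, V=5.00V)
Op 1: GROUND 4: Q4=0; energy lost=84.500
Op 2: CLOSE 3-1: Q_total=16.00, C_total=6.00, V=2.67; Q3=2.67, Q1=13.33; dissipated=0.067
Op 3: CLOSE 1-4: Q_total=13.33, C_total=6.00, V=2.22; Q1=11.11, Q4=2.22; dissipated=2.963
Op 4: CLOSE 4-5: Q_total=7.22, C_total=2.00, V=3.61; Q4=3.61, Q5=3.61; dissipated=1.929
Op 5: CLOSE 4-5: Q_total=7.22, C_total=2.00, V=3.61; Q4=3.61, Q5=3.61; dissipated=0.000
Total dissipated: 89.459 μJ

Answer: 89.46 μJ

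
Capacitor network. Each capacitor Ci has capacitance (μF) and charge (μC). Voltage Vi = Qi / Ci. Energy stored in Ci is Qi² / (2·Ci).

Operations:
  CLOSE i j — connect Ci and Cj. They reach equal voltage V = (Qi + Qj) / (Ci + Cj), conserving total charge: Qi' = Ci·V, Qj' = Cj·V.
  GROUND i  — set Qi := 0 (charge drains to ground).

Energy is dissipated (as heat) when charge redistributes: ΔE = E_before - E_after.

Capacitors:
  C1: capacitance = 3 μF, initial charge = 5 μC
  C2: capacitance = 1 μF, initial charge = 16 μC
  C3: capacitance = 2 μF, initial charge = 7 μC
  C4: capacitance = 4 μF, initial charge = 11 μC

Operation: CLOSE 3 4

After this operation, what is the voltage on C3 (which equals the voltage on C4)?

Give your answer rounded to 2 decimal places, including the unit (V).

Answer: 3.00 V

Derivation:
Initial: C1(3μF, Q=5μC, V=1.67V), C2(1μF, Q=16μC, V=16.00V), C3(2μF, Q=7μC, V=3.50V), C4(4μF, Q=11μC, V=2.75V)
Op 1: CLOSE 3-4: Q_total=18.00, C_total=6.00, V=3.00; Q3=6.00, Q4=12.00; dissipated=0.375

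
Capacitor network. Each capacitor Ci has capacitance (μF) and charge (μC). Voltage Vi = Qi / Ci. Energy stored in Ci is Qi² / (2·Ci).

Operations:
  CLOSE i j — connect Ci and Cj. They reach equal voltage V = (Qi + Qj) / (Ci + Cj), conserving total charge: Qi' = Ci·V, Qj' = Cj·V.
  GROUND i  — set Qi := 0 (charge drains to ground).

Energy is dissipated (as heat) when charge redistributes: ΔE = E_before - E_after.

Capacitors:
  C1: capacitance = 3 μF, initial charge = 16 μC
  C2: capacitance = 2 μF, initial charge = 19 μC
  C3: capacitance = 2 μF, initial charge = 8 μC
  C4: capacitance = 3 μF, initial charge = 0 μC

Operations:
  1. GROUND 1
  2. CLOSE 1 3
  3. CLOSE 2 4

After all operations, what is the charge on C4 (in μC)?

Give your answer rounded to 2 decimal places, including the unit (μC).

Initial: C1(3μF, Q=16μC, V=5.33V), C2(2μF, Q=19μC, V=9.50V), C3(2μF, Q=8μC, V=4.00V), C4(3μF, Q=0μC, V=0.00V)
Op 1: GROUND 1: Q1=0; energy lost=42.667
Op 2: CLOSE 1-3: Q_total=8.00, C_total=5.00, V=1.60; Q1=4.80, Q3=3.20; dissipated=9.600
Op 3: CLOSE 2-4: Q_total=19.00, C_total=5.00, V=3.80; Q2=7.60, Q4=11.40; dissipated=54.150
Final charges: Q1=4.80, Q2=7.60, Q3=3.20, Q4=11.40

Answer: 11.40 μC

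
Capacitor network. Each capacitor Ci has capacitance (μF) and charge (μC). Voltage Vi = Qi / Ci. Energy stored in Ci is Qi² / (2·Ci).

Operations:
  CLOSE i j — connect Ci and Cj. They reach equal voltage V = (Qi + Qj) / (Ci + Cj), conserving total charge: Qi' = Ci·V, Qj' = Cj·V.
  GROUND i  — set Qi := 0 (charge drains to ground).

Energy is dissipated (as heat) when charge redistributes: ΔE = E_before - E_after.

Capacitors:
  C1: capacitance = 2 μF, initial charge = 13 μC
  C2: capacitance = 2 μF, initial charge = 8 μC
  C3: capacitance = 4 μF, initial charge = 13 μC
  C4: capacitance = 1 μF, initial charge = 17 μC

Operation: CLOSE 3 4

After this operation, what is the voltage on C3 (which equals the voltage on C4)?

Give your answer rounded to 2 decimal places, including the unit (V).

Answer: 6.00 V

Derivation:
Initial: C1(2μF, Q=13μC, V=6.50V), C2(2μF, Q=8μC, V=4.00V), C3(4μF, Q=13μC, V=3.25V), C4(1μF, Q=17μC, V=17.00V)
Op 1: CLOSE 3-4: Q_total=30.00, C_total=5.00, V=6.00; Q3=24.00, Q4=6.00; dissipated=75.625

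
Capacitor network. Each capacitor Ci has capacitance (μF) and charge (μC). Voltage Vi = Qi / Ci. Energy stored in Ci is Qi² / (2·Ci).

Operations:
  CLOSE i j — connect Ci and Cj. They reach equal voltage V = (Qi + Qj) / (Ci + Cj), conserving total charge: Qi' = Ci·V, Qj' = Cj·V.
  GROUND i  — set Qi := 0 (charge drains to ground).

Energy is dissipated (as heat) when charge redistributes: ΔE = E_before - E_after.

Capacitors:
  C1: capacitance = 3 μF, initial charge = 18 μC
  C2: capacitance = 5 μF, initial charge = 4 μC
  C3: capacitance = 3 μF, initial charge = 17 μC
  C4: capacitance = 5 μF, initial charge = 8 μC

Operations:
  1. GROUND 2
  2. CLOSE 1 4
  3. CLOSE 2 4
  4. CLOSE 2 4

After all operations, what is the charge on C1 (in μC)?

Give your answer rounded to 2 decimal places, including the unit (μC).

Answer: 9.75 μC

Derivation:
Initial: C1(3μF, Q=18μC, V=6.00V), C2(5μF, Q=4μC, V=0.80V), C3(3μF, Q=17μC, V=5.67V), C4(5μF, Q=8μC, V=1.60V)
Op 1: GROUND 2: Q2=0; energy lost=1.600
Op 2: CLOSE 1-4: Q_total=26.00, C_total=8.00, V=3.25; Q1=9.75, Q4=16.25; dissipated=18.150
Op 3: CLOSE 2-4: Q_total=16.25, C_total=10.00, V=1.62; Q2=8.12, Q4=8.12; dissipated=13.203
Op 4: CLOSE 2-4: Q_total=16.25, C_total=10.00, V=1.62; Q2=8.12, Q4=8.12; dissipated=0.000
Final charges: Q1=9.75, Q2=8.12, Q3=17.00, Q4=8.12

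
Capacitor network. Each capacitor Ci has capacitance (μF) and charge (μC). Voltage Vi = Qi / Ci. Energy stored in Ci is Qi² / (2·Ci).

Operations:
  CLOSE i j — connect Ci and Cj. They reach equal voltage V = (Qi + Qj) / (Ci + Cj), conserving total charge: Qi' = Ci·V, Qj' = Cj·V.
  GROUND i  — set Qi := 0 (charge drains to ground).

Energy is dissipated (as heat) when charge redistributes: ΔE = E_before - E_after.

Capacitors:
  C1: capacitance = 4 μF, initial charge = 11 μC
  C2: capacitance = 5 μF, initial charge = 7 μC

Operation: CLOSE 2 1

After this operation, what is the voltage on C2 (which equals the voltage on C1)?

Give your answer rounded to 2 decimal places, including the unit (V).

Answer: 2.00 V

Derivation:
Initial: C1(4μF, Q=11μC, V=2.75V), C2(5μF, Q=7μC, V=1.40V)
Op 1: CLOSE 2-1: Q_total=18.00, C_total=9.00, V=2.00; Q2=10.00, Q1=8.00; dissipated=2.025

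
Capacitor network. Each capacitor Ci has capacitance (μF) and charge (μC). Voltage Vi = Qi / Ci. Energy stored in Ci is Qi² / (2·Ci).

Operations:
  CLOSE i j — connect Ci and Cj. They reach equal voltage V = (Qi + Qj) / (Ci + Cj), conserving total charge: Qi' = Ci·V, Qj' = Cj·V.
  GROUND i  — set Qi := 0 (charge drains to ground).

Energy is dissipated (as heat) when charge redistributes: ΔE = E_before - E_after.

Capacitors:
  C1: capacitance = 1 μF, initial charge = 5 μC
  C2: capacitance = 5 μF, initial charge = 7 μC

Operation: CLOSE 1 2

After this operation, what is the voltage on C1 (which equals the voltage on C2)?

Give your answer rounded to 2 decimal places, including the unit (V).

Answer: 2.00 V

Derivation:
Initial: C1(1μF, Q=5μC, V=5.00V), C2(5μF, Q=7μC, V=1.40V)
Op 1: CLOSE 1-2: Q_total=12.00, C_total=6.00, V=2.00; Q1=2.00, Q2=10.00; dissipated=5.400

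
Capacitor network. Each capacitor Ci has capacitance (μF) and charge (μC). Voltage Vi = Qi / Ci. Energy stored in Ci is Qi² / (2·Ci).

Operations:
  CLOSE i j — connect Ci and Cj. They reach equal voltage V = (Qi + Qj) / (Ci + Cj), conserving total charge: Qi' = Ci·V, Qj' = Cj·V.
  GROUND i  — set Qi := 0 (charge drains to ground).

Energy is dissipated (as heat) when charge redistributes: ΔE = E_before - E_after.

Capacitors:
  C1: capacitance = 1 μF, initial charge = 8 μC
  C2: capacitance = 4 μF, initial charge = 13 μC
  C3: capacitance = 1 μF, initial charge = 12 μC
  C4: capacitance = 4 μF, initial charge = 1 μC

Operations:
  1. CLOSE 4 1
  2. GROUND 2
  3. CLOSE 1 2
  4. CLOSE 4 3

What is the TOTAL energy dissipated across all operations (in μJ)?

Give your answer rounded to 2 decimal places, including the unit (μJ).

Answer: 88.06 μJ

Derivation:
Initial: C1(1μF, Q=8μC, V=8.00V), C2(4μF, Q=13μC, V=3.25V), C3(1μF, Q=12μC, V=12.00V), C4(4μF, Q=1μC, V=0.25V)
Op 1: CLOSE 4-1: Q_total=9.00, C_total=5.00, V=1.80; Q4=7.20, Q1=1.80; dissipated=24.025
Op 2: GROUND 2: Q2=0; energy lost=21.125
Op 3: CLOSE 1-2: Q_total=1.80, C_total=5.00, V=0.36; Q1=0.36, Q2=1.44; dissipated=1.296
Op 4: CLOSE 4-3: Q_total=19.20, C_total=5.00, V=3.84; Q4=15.36, Q3=3.84; dissipated=41.616
Total dissipated: 88.062 μJ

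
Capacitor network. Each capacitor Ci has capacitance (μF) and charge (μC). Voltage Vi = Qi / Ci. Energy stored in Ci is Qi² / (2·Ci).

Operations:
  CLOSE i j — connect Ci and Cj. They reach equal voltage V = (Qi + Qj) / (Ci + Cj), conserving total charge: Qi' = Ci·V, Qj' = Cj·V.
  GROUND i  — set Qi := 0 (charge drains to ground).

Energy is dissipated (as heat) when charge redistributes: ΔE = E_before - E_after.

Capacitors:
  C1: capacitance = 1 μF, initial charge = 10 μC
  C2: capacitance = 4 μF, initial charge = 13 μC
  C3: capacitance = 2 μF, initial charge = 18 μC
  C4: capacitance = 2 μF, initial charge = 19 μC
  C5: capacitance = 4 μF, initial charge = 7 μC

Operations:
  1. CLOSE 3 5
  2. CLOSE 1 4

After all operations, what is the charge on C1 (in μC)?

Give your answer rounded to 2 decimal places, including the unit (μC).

Initial: C1(1μF, Q=10μC, V=10.00V), C2(4μF, Q=13μC, V=3.25V), C3(2μF, Q=18μC, V=9.00V), C4(2μF, Q=19μC, V=9.50V), C5(4μF, Q=7μC, V=1.75V)
Op 1: CLOSE 3-5: Q_total=25.00, C_total=6.00, V=4.17; Q3=8.33, Q5=16.67; dissipated=35.042
Op 2: CLOSE 1-4: Q_total=29.00, C_total=3.00, V=9.67; Q1=9.67, Q4=19.33; dissipated=0.083
Final charges: Q1=9.67, Q2=13.00, Q3=8.33, Q4=19.33, Q5=16.67

Answer: 9.67 μC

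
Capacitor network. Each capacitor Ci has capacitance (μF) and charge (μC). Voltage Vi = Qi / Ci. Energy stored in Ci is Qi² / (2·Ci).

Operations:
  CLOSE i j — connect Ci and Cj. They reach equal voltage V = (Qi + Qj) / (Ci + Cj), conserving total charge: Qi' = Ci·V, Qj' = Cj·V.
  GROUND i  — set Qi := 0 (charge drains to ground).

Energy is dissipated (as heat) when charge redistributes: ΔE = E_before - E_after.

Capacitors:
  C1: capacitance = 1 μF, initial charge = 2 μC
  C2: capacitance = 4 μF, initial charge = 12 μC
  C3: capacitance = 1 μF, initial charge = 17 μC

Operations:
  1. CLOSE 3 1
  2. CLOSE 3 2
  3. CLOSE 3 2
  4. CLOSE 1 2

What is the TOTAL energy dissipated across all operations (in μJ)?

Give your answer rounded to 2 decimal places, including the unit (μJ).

Answer: 83.97 μJ

Derivation:
Initial: C1(1μF, Q=2μC, V=2.00V), C2(4μF, Q=12μC, V=3.00V), C3(1μF, Q=17μC, V=17.00V)
Op 1: CLOSE 3-1: Q_total=19.00, C_total=2.00, V=9.50; Q3=9.50, Q1=9.50; dissipated=56.250
Op 2: CLOSE 3-2: Q_total=21.50, C_total=5.00, V=4.30; Q3=4.30, Q2=17.20; dissipated=16.900
Op 3: CLOSE 3-2: Q_total=21.50, C_total=5.00, V=4.30; Q3=4.30, Q2=17.20; dissipated=0.000
Op 4: CLOSE 1-2: Q_total=26.70, C_total=5.00, V=5.34; Q1=5.34, Q2=21.36; dissipated=10.816
Total dissipated: 83.966 μJ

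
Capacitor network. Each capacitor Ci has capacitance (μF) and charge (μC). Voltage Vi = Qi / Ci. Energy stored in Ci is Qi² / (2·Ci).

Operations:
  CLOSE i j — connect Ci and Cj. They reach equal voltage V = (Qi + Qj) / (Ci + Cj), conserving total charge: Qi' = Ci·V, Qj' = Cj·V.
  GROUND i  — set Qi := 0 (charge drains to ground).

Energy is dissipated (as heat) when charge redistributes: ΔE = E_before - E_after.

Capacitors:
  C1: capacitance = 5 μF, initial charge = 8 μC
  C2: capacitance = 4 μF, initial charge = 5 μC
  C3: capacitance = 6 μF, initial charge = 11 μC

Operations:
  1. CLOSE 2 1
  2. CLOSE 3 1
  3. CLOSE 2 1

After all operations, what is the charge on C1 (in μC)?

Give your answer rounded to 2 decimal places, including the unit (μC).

Initial: C1(5μF, Q=8μC, V=1.60V), C2(4μF, Q=5μC, V=1.25V), C3(6μF, Q=11μC, V=1.83V)
Op 1: CLOSE 2-1: Q_total=13.00, C_total=9.00, V=1.44; Q2=5.78, Q1=7.22; dissipated=0.136
Op 2: CLOSE 3-1: Q_total=18.22, C_total=11.00, V=1.66; Q3=9.94, Q1=8.28; dissipated=0.206
Op 3: CLOSE 2-1: Q_total=14.06, C_total=9.00, V=1.56; Q2=6.25, Q1=7.81; dissipated=0.050
Final charges: Q1=7.81, Q2=6.25, Q3=9.94

Answer: 7.81 μC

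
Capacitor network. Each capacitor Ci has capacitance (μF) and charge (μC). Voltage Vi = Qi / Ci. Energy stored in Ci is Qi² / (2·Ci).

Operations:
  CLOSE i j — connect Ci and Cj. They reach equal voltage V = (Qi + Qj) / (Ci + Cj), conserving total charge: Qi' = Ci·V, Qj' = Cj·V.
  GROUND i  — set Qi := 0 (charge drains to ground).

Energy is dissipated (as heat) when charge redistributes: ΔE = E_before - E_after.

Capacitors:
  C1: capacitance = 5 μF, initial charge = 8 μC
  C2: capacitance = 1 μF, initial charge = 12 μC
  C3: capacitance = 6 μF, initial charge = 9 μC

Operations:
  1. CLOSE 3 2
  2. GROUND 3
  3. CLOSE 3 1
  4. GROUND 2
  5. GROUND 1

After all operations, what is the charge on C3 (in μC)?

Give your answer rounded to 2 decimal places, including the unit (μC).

Answer: 4.36 μC

Derivation:
Initial: C1(5μF, Q=8μC, V=1.60V), C2(1μF, Q=12μC, V=12.00V), C3(6μF, Q=9μC, V=1.50V)
Op 1: CLOSE 3-2: Q_total=21.00, C_total=7.00, V=3.00; Q3=18.00, Q2=3.00; dissipated=47.250
Op 2: GROUND 3: Q3=0; energy lost=27.000
Op 3: CLOSE 3-1: Q_total=8.00, C_total=11.00, V=0.73; Q3=4.36, Q1=3.64; dissipated=3.491
Op 4: GROUND 2: Q2=0; energy lost=4.500
Op 5: GROUND 1: Q1=0; energy lost=1.322
Final charges: Q1=0.00, Q2=0.00, Q3=4.36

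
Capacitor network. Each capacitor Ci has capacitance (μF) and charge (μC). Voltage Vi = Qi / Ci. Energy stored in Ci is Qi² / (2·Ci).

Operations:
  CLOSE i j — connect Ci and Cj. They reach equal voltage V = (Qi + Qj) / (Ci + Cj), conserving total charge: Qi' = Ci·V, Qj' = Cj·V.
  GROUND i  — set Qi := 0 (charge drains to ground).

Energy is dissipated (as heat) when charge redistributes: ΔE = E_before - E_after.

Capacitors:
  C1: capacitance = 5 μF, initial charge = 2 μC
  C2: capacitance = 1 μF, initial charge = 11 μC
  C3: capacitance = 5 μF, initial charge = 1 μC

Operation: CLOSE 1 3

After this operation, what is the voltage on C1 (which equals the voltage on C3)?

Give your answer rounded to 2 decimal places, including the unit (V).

Initial: C1(5μF, Q=2μC, V=0.40V), C2(1μF, Q=11μC, V=11.00V), C3(5μF, Q=1μC, V=0.20V)
Op 1: CLOSE 1-3: Q_total=3.00, C_total=10.00, V=0.30; Q1=1.50, Q3=1.50; dissipated=0.050

Answer: 0.30 V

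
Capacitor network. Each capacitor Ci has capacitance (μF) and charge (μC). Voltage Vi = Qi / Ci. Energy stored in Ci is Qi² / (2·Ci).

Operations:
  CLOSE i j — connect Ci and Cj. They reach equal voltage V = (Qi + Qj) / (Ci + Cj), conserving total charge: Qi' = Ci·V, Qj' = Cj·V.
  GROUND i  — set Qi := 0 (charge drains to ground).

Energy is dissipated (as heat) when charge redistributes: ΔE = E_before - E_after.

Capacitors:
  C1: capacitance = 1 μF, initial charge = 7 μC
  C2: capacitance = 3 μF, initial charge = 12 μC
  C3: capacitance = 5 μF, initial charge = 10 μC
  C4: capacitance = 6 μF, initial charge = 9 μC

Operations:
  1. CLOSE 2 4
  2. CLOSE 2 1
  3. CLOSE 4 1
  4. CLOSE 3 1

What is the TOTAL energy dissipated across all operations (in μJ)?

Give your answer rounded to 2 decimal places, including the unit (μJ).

Initial: C1(1μF, Q=7μC, V=7.00V), C2(3μF, Q=12μC, V=4.00V), C3(5μF, Q=10μC, V=2.00V), C4(6μF, Q=9μC, V=1.50V)
Op 1: CLOSE 2-4: Q_total=21.00, C_total=9.00, V=2.33; Q2=7.00, Q4=14.00; dissipated=6.250
Op 2: CLOSE 2-1: Q_total=14.00, C_total=4.00, V=3.50; Q2=10.50, Q1=3.50; dissipated=8.167
Op 3: CLOSE 4-1: Q_total=17.50, C_total=7.00, V=2.50; Q4=15.00, Q1=2.50; dissipated=0.583
Op 4: CLOSE 3-1: Q_total=12.50, C_total=6.00, V=2.08; Q3=10.42, Q1=2.08; dissipated=0.104
Total dissipated: 15.104 μJ

Answer: 15.10 μJ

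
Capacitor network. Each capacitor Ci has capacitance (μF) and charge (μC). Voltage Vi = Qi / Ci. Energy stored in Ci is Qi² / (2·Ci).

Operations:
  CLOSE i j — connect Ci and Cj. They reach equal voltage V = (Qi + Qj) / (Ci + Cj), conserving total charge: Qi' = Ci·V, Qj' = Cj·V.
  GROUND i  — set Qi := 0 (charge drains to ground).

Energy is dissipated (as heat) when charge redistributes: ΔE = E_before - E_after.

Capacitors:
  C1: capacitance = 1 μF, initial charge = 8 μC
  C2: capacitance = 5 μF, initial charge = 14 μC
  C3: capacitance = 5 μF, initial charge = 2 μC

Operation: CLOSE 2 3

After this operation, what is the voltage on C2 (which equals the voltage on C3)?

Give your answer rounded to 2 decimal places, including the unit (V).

Answer: 1.60 V

Derivation:
Initial: C1(1μF, Q=8μC, V=8.00V), C2(5μF, Q=14μC, V=2.80V), C3(5μF, Q=2μC, V=0.40V)
Op 1: CLOSE 2-3: Q_total=16.00, C_total=10.00, V=1.60; Q2=8.00, Q3=8.00; dissipated=7.200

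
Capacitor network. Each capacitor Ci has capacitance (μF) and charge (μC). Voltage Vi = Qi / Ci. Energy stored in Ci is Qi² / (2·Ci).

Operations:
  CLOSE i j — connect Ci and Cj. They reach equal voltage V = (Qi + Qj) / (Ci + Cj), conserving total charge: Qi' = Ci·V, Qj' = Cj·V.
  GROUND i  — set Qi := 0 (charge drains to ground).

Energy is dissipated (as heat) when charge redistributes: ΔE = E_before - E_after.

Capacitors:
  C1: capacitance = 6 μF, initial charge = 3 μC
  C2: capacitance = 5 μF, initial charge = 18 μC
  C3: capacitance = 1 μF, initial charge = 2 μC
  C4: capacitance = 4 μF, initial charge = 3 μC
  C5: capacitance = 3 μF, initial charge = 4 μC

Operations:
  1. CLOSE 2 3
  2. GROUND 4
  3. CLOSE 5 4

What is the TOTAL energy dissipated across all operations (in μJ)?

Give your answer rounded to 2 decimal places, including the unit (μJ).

Answer: 3.72 μJ

Derivation:
Initial: C1(6μF, Q=3μC, V=0.50V), C2(5μF, Q=18μC, V=3.60V), C3(1μF, Q=2μC, V=2.00V), C4(4μF, Q=3μC, V=0.75V), C5(3μF, Q=4μC, V=1.33V)
Op 1: CLOSE 2-3: Q_total=20.00, C_total=6.00, V=3.33; Q2=16.67, Q3=3.33; dissipated=1.067
Op 2: GROUND 4: Q4=0; energy lost=1.125
Op 3: CLOSE 5-4: Q_total=4.00, C_total=7.00, V=0.57; Q5=1.71, Q4=2.29; dissipated=1.524
Total dissipated: 3.715 μJ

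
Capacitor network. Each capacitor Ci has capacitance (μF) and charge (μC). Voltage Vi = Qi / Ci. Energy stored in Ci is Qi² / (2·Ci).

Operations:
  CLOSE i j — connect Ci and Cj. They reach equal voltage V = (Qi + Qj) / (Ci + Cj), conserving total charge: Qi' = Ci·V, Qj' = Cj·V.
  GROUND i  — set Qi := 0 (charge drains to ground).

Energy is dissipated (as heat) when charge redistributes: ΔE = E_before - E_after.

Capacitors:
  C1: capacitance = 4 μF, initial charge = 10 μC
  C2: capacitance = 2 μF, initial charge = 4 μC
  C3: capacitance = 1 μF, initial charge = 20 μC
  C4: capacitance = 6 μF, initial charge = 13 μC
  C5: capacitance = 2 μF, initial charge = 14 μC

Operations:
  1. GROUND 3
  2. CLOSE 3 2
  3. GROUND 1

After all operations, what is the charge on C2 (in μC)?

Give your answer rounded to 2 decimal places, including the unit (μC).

Initial: C1(4μF, Q=10μC, V=2.50V), C2(2μF, Q=4μC, V=2.00V), C3(1μF, Q=20μC, V=20.00V), C4(6μF, Q=13μC, V=2.17V), C5(2μF, Q=14μC, V=7.00V)
Op 1: GROUND 3: Q3=0; energy lost=200.000
Op 2: CLOSE 3-2: Q_total=4.00, C_total=3.00, V=1.33; Q3=1.33, Q2=2.67; dissipated=1.333
Op 3: GROUND 1: Q1=0; energy lost=12.500
Final charges: Q1=0.00, Q2=2.67, Q3=1.33, Q4=13.00, Q5=14.00

Answer: 2.67 μC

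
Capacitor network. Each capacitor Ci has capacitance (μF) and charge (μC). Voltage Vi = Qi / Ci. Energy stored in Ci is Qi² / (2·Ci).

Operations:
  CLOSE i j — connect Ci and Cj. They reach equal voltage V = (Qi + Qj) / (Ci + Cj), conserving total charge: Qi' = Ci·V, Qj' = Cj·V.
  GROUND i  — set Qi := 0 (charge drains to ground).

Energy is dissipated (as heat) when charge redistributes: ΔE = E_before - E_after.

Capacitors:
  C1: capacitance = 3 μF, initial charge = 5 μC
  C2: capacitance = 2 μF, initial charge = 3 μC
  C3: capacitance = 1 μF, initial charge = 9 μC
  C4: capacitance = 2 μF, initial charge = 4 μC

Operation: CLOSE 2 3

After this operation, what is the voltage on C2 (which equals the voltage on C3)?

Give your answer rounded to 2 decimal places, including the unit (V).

Initial: C1(3μF, Q=5μC, V=1.67V), C2(2μF, Q=3μC, V=1.50V), C3(1μF, Q=9μC, V=9.00V), C4(2μF, Q=4μC, V=2.00V)
Op 1: CLOSE 2-3: Q_total=12.00, C_total=3.00, V=4.00; Q2=8.00, Q3=4.00; dissipated=18.750

Answer: 4.00 V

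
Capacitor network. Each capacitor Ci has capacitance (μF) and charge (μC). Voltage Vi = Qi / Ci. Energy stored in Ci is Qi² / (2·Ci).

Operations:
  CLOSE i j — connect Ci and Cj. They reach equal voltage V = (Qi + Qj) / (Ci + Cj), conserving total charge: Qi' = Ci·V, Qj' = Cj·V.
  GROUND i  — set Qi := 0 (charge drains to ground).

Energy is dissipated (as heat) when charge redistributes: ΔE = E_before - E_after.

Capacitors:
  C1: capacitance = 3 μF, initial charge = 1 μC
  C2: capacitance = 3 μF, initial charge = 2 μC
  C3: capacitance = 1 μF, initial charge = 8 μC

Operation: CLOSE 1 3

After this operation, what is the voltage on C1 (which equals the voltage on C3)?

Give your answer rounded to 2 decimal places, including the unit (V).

Answer: 2.25 V

Derivation:
Initial: C1(3μF, Q=1μC, V=0.33V), C2(3μF, Q=2μC, V=0.67V), C3(1μF, Q=8μC, V=8.00V)
Op 1: CLOSE 1-3: Q_total=9.00, C_total=4.00, V=2.25; Q1=6.75, Q3=2.25; dissipated=22.042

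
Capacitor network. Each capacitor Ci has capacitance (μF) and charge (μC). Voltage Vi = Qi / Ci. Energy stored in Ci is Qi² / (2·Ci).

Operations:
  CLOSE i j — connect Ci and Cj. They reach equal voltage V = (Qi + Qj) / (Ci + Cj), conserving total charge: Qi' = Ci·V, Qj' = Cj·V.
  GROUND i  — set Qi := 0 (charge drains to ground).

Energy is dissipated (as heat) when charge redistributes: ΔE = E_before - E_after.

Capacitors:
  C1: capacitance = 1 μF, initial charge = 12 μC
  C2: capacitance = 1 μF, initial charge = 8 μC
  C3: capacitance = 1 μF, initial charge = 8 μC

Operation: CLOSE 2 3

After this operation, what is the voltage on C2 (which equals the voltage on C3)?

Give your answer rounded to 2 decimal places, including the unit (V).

Answer: 8.00 V

Derivation:
Initial: C1(1μF, Q=12μC, V=12.00V), C2(1μF, Q=8μC, V=8.00V), C3(1μF, Q=8μC, V=8.00V)
Op 1: CLOSE 2-3: Q_total=16.00, C_total=2.00, V=8.00; Q2=8.00, Q3=8.00; dissipated=0.000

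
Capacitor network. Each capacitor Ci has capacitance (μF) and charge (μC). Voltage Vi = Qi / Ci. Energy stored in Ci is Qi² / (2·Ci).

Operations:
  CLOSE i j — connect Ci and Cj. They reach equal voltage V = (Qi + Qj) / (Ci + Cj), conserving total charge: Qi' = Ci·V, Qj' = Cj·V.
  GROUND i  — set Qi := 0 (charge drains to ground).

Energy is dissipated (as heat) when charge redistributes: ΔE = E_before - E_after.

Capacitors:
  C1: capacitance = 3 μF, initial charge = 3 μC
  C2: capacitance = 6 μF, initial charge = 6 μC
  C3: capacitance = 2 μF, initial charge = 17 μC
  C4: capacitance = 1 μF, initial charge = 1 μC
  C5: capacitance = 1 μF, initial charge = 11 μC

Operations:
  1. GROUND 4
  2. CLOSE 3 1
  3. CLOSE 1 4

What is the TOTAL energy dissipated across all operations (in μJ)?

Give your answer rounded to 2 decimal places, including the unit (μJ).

Initial: C1(3μF, Q=3μC, V=1.00V), C2(6μF, Q=6μC, V=1.00V), C3(2μF, Q=17μC, V=8.50V), C4(1μF, Q=1μC, V=1.00V), C5(1μF, Q=11μC, V=11.00V)
Op 1: GROUND 4: Q4=0; energy lost=0.500
Op 2: CLOSE 3-1: Q_total=20.00, C_total=5.00, V=4.00; Q3=8.00, Q1=12.00; dissipated=33.750
Op 3: CLOSE 1-4: Q_total=12.00, C_total=4.00, V=3.00; Q1=9.00, Q4=3.00; dissipated=6.000
Total dissipated: 40.250 μJ

Answer: 40.25 μJ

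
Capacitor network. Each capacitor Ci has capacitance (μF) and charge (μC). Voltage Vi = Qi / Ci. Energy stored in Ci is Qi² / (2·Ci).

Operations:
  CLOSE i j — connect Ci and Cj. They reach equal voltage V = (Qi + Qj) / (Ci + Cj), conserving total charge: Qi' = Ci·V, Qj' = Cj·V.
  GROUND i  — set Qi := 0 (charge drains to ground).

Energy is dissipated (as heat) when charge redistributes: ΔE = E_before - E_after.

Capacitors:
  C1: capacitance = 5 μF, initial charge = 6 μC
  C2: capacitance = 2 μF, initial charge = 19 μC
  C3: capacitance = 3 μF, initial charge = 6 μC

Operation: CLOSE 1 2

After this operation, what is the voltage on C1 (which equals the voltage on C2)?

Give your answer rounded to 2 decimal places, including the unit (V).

Initial: C1(5μF, Q=6μC, V=1.20V), C2(2μF, Q=19μC, V=9.50V), C3(3μF, Q=6μC, V=2.00V)
Op 1: CLOSE 1-2: Q_total=25.00, C_total=7.00, V=3.57; Q1=17.86, Q2=7.14; dissipated=49.207

Answer: 3.57 V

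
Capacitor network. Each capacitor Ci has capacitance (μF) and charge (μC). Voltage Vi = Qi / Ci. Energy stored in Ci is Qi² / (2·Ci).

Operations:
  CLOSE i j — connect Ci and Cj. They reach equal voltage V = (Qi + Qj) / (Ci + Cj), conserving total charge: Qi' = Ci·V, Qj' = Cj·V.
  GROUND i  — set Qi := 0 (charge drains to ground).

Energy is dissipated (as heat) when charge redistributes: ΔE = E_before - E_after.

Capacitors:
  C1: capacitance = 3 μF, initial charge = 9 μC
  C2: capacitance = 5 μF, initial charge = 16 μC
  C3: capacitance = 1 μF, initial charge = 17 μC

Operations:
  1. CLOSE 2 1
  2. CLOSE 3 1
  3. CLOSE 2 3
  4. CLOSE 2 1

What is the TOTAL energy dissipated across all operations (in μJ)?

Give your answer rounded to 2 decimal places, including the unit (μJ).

Answer: 85.08 μJ

Derivation:
Initial: C1(3μF, Q=9μC, V=3.00V), C2(5μF, Q=16μC, V=3.20V), C3(1μF, Q=17μC, V=17.00V)
Op 1: CLOSE 2-1: Q_total=25.00, C_total=8.00, V=3.12; Q2=15.62, Q1=9.38; dissipated=0.037
Op 2: CLOSE 3-1: Q_total=26.38, C_total=4.00, V=6.59; Q3=6.59, Q1=19.78; dissipated=72.193
Op 3: CLOSE 2-3: Q_total=22.22, C_total=6.00, V=3.70; Q2=18.52, Q3=3.70; dissipated=5.013
Op 4: CLOSE 2-1: Q_total=38.30, C_total=8.00, V=4.79; Q2=23.94, Q1=14.36; dissipated=7.833
Total dissipated: 85.078 μJ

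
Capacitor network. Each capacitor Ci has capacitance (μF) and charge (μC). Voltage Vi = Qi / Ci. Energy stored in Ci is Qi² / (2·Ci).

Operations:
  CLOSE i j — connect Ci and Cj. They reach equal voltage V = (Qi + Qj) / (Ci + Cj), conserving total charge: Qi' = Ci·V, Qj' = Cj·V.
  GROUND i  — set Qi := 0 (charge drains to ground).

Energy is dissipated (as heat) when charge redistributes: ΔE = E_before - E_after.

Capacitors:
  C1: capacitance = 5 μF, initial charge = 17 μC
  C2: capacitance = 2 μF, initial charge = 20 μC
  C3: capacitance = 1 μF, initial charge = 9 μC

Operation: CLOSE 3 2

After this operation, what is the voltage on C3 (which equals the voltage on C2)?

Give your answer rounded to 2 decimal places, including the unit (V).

Answer: 9.67 V

Derivation:
Initial: C1(5μF, Q=17μC, V=3.40V), C2(2μF, Q=20μC, V=10.00V), C3(1μF, Q=9μC, V=9.00V)
Op 1: CLOSE 3-2: Q_total=29.00, C_total=3.00, V=9.67; Q3=9.67, Q2=19.33; dissipated=0.333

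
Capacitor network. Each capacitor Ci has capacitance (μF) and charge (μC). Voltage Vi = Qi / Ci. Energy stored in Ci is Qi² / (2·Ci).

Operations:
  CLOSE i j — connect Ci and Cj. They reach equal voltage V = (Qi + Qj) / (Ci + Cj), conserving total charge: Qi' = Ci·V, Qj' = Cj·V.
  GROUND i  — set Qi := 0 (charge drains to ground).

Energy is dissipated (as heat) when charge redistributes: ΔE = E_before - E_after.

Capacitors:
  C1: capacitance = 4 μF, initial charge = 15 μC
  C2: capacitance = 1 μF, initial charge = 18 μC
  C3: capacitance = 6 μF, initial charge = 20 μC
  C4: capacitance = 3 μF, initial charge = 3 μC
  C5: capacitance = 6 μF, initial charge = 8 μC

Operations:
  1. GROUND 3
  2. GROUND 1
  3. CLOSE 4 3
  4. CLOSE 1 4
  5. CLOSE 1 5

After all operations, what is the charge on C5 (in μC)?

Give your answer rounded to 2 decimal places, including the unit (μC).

Initial: C1(4μF, Q=15μC, V=3.75V), C2(1μF, Q=18μC, V=18.00V), C3(6μF, Q=20μC, V=3.33V), C4(3μF, Q=3μC, V=1.00V), C5(6μF, Q=8μC, V=1.33V)
Op 1: GROUND 3: Q3=0; energy lost=33.333
Op 2: GROUND 1: Q1=0; energy lost=28.125
Op 3: CLOSE 4-3: Q_total=3.00, C_total=9.00, V=0.33; Q4=1.00, Q3=2.00; dissipated=1.000
Op 4: CLOSE 1-4: Q_total=1.00, C_total=7.00, V=0.14; Q1=0.57, Q4=0.43; dissipated=0.095
Op 5: CLOSE 1-5: Q_total=8.57, C_total=10.00, V=0.86; Q1=3.43, Q5=5.14; dissipated=1.701
Final charges: Q1=3.43, Q2=18.00, Q3=2.00, Q4=0.43, Q5=5.14

Answer: 5.14 μC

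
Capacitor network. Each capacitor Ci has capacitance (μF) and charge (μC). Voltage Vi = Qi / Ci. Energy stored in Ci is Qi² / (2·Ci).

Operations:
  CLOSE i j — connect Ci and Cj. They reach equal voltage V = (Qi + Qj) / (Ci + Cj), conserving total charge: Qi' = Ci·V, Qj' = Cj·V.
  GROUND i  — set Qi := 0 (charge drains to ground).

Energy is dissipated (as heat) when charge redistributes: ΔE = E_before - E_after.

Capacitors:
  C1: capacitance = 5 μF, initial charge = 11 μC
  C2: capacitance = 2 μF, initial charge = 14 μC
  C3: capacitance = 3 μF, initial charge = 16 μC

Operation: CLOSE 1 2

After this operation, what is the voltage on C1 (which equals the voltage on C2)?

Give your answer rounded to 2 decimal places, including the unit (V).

Answer: 3.57 V

Derivation:
Initial: C1(5μF, Q=11μC, V=2.20V), C2(2μF, Q=14μC, V=7.00V), C3(3μF, Q=16μC, V=5.33V)
Op 1: CLOSE 1-2: Q_total=25.00, C_total=7.00, V=3.57; Q1=17.86, Q2=7.14; dissipated=16.457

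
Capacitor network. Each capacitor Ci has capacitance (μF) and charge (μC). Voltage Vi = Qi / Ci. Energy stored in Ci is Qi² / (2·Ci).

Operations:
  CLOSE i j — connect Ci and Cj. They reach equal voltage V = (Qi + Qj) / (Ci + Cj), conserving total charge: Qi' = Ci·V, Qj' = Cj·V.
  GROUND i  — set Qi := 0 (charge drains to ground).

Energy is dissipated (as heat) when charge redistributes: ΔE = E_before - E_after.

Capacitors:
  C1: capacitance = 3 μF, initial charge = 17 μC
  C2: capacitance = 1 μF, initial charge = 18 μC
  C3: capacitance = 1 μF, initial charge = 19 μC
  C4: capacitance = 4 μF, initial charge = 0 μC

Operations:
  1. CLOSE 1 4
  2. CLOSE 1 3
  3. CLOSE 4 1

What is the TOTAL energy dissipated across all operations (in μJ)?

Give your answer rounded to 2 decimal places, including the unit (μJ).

Initial: C1(3μF, Q=17μC, V=5.67V), C2(1μF, Q=18μC, V=18.00V), C3(1μF, Q=19μC, V=19.00V), C4(4μF, Q=0μC, V=0.00V)
Op 1: CLOSE 1-4: Q_total=17.00, C_total=7.00, V=2.43; Q1=7.29, Q4=9.71; dissipated=27.524
Op 2: CLOSE 1-3: Q_total=26.29, C_total=4.00, V=6.57; Q1=19.71, Q3=6.57; dissipated=102.980
Op 3: CLOSE 4-1: Q_total=29.43, C_total=7.00, V=4.20; Q4=16.82, Q1=12.61; dissipated=14.711
Total dissipated: 145.215 μJ

Answer: 145.21 μJ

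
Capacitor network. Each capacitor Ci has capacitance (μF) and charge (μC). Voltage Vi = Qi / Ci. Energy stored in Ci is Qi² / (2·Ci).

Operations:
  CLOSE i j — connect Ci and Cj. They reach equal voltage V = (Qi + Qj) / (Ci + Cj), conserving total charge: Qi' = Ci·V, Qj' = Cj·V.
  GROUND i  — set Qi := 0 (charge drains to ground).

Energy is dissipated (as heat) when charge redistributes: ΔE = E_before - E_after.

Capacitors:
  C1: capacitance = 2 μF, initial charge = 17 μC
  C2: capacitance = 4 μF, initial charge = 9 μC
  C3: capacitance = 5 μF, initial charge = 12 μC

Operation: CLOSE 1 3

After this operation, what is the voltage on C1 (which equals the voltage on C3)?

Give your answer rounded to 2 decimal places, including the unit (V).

Answer: 4.14 V

Derivation:
Initial: C1(2μF, Q=17μC, V=8.50V), C2(4μF, Q=9μC, V=2.25V), C3(5μF, Q=12μC, V=2.40V)
Op 1: CLOSE 1-3: Q_total=29.00, C_total=7.00, V=4.14; Q1=8.29, Q3=20.71; dissipated=26.579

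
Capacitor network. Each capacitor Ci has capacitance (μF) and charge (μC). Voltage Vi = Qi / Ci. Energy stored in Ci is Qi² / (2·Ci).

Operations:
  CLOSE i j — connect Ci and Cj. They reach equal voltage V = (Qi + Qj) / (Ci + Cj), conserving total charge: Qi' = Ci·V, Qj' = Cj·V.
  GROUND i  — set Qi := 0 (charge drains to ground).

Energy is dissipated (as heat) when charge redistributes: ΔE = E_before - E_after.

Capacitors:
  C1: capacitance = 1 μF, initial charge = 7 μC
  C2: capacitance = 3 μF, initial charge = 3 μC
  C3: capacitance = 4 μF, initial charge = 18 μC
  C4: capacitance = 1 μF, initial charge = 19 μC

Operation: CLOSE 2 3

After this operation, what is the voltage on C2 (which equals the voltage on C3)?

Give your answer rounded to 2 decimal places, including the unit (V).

Answer: 3.00 V

Derivation:
Initial: C1(1μF, Q=7μC, V=7.00V), C2(3μF, Q=3μC, V=1.00V), C3(4μF, Q=18μC, V=4.50V), C4(1μF, Q=19μC, V=19.00V)
Op 1: CLOSE 2-3: Q_total=21.00, C_total=7.00, V=3.00; Q2=9.00, Q3=12.00; dissipated=10.500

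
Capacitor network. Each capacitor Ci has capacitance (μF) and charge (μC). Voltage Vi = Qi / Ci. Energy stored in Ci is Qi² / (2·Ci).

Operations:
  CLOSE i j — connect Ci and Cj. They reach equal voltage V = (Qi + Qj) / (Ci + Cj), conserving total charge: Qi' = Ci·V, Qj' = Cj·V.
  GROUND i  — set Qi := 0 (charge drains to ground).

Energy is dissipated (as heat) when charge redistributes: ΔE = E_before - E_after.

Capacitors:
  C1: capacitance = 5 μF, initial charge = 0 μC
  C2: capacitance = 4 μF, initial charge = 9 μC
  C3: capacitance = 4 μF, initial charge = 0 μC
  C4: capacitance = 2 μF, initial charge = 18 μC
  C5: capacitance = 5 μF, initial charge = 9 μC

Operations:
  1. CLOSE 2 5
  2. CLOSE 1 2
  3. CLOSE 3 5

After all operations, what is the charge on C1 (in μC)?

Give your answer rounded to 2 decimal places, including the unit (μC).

Answer: 4.44 μC

Derivation:
Initial: C1(5μF, Q=0μC, V=0.00V), C2(4μF, Q=9μC, V=2.25V), C3(4μF, Q=0μC, V=0.00V), C4(2μF, Q=18μC, V=9.00V), C5(5μF, Q=9μC, V=1.80V)
Op 1: CLOSE 2-5: Q_total=18.00, C_total=9.00, V=2.00; Q2=8.00, Q5=10.00; dissipated=0.225
Op 2: CLOSE 1-2: Q_total=8.00, C_total=9.00, V=0.89; Q1=4.44, Q2=3.56; dissipated=4.444
Op 3: CLOSE 3-5: Q_total=10.00, C_total=9.00, V=1.11; Q3=4.44, Q5=5.56; dissipated=4.444
Final charges: Q1=4.44, Q2=3.56, Q3=4.44, Q4=18.00, Q5=5.56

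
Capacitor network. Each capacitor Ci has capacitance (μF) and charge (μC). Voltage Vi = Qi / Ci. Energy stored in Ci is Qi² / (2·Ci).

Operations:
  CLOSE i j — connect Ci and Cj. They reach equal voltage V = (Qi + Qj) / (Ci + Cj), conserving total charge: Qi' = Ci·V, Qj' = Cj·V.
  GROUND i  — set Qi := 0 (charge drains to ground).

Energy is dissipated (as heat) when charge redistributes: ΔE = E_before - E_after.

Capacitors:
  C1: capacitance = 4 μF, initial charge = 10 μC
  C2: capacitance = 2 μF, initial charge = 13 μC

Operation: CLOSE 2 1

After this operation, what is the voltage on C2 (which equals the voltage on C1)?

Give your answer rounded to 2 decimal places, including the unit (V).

Initial: C1(4μF, Q=10μC, V=2.50V), C2(2μF, Q=13μC, V=6.50V)
Op 1: CLOSE 2-1: Q_total=23.00, C_total=6.00, V=3.83; Q2=7.67, Q1=15.33; dissipated=10.667

Answer: 3.83 V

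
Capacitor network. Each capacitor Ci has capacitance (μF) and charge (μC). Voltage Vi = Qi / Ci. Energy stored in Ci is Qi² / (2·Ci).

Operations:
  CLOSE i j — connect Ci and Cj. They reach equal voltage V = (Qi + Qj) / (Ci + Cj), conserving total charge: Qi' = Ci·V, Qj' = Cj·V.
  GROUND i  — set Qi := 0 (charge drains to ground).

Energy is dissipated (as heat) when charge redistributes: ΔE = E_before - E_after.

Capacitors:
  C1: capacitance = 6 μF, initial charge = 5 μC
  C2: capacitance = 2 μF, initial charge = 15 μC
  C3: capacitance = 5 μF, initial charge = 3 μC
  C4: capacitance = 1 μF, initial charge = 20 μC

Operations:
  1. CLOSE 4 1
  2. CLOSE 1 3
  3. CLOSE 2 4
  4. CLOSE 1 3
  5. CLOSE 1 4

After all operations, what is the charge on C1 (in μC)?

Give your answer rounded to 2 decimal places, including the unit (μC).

Initial: C1(6μF, Q=5μC, V=0.83V), C2(2μF, Q=15μC, V=7.50V), C3(5μF, Q=3μC, V=0.60V), C4(1μF, Q=20μC, V=20.00V)
Op 1: CLOSE 4-1: Q_total=25.00, C_total=7.00, V=3.57; Q4=3.57, Q1=21.43; dissipated=157.440
Op 2: CLOSE 1-3: Q_total=24.43, C_total=11.00, V=2.22; Q1=13.32, Q3=11.10; dissipated=12.040
Op 3: CLOSE 2-4: Q_total=18.57, C_total=3.00, V=6.19; Q2=12.38, Q4=6.19; dissipated=5.145
Op 4: CLOSE 1-3: Q_total=24.43, C_total=11.00, V=2.22; Q1=13.32, Q3=11.10; dissipated=0.000
Op 5: CLOSE 1-4: Q_total=19.52, C_total=7.00, V=2.79; Q1=16.73, Q4=2.79; dissipated=6.754
Final charges: Q1=16.73, Q2=12.38, Q3=11.10, Q4=2.79

Answer: 16.73 μC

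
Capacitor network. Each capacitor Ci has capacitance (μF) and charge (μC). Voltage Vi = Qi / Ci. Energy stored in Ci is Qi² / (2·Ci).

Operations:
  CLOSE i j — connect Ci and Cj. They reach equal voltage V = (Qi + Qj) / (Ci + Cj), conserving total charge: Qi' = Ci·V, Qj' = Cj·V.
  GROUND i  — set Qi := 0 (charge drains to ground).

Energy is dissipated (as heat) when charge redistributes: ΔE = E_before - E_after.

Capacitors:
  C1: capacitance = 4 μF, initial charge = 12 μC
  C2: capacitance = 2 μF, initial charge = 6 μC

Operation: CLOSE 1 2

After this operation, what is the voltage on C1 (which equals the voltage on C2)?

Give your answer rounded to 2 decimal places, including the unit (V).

Initial: C1(4μF, Q=12μC, V=3.00V), C2(2μF, Q=6μC, V=3.00V)
Op 1: CLOSE 1-2: Q_total=18.00, C_total=6.00, V=3.00; Q1=12.00, Q2=6.00; dissipated=0.000

Answer: 3.00 V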